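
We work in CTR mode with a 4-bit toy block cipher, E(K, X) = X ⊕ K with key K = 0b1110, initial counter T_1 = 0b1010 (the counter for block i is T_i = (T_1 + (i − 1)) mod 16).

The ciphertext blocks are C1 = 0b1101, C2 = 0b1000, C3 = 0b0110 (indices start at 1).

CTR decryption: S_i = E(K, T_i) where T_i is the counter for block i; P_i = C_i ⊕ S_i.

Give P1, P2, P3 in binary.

P1 = 0b1001, P2 = 0b1101, P3 = 0b0100

P1: T = 0b1010, S = E(K, T) = 0b0100; 0b1101 ⊕ 0b0100 = 0b1001.
P2: T = 0b1011, S = E(K, T) = 0b0101; 0b1000 ⊕ 0b0101 = 0b1101.
P3: T = 0b1100, S = E(K, T) = 0b0010; 0b0110 ⊕ 0b0010 = 0b0100.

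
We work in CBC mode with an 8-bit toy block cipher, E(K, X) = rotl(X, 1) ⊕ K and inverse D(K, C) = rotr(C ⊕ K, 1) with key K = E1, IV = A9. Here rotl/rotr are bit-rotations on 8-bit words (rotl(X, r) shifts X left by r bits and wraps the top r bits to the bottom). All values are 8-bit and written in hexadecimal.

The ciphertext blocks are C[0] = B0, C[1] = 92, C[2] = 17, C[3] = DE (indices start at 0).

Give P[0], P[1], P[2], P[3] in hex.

P[0] = 01, P[1] = 09, P[2] = E9, P[3] = 88

CBC decryption: P_i = D(K, C_i) ⊕ C_{i−1}, with C_{−1} = IV.
P[0]: D(K, B0) = A8; A8 ⊕ A9 = 01.
P[1]: D(K, 92) = B9; B9 ⊕ B0 = 09.
P[2]: D(K, 17) = 7B; 7B ⊕ 92 = E9.
P[3]: D(K, DE) = 9F; 9F ⊕ 17 = 88.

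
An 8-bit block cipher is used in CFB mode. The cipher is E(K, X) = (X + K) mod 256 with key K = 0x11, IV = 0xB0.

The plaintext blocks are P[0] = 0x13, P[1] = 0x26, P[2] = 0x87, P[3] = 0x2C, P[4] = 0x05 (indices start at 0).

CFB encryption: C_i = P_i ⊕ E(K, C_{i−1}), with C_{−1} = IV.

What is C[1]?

C[0]: E(K, 0xB0) = 0xC1; 0x13 ⊕ 0xC1 = 0xD2.
C[1]: E(K, 0xD2) = 0xE3; 0x26 ⊕ 0xE3 = 0xC5.

C[1] = 0xC5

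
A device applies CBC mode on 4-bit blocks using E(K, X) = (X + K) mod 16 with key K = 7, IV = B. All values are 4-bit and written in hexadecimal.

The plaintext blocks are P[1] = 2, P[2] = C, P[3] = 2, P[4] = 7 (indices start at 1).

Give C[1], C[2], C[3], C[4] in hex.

CBC encryption: C_i = E(K, P_i ⊕ C_{i−1}), with C_{0} = IV.
C[1]: P[1] ⊕ B = 9; E(K, 9) = 0.
C[2]: P[2] ⊕ 0 = C; E(K, C) = 3.
C[3]: P[3] ⊕ 3 = 1; E(K, 1) = 8.
C[4]: P[4] ⊕ 8 = F; E(K, F) = 6.

C[1] = 0, C[2] = 3, C[3] = 8, C[4] = 6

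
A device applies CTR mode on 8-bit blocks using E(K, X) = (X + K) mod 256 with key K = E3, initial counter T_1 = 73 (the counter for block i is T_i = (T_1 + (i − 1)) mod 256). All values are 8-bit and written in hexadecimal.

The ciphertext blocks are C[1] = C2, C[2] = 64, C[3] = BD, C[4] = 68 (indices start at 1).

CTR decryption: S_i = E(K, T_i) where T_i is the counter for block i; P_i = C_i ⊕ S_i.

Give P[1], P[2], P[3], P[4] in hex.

P[1]: T = 73, S = E(K, T) = 56; C2 ⊕ 56 = 94.
P[2]: T = 74, S = E(K, T) = 57; 64 ⊕ 57 = 33.
P[3]: T = 75, S = E(K, T) = 58; BD ⊕ 58 = E5.
P[4]: T = 76, S = E(K, T) = 59; 68 ⊕ 59 = 31.

P[1] = 94, P[2] = 33, P[3] = E5, P[4] = 31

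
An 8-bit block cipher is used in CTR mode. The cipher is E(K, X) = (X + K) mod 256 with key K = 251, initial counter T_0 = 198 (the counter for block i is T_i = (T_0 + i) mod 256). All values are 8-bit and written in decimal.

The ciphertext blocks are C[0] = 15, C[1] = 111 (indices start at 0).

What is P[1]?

CTR decryption: S_i = E(K, T_i) where T_i is the counter for block i; P_i = C_i ⊕ S_i.
P[1]: T = 199, S = E(K, T) = 194; 111 ⊕ 194 = 173.

P[1] = 173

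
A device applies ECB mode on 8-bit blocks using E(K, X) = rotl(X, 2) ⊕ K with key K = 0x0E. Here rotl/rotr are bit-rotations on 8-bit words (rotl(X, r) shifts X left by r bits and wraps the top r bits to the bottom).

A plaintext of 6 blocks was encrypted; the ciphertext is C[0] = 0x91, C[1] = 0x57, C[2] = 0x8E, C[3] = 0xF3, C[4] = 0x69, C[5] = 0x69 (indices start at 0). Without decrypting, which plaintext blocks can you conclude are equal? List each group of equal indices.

ECB encrypts each block independently with the same key, so equal ciphertext blocks imply equal plaintext blocks.
C[4] = C[5] = 0x69, so P[4] = P[5].

P[4] = P[5]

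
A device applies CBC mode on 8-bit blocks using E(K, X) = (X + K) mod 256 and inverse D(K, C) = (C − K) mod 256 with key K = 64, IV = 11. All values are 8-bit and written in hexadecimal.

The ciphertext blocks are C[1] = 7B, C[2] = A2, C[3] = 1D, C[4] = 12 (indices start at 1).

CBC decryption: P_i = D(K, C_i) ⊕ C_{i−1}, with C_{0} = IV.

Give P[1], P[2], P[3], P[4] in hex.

P[1] = 06, P[2] = 45, P[3] = 1B, P[4] = B3

P[1]: D(K, 7B) = 17; 17 ⊕ 11 = 06.
P[2]: D(K, A2) = 3E; 3E ⊕ 7B = 45.
P[3]: D(K, 1D) = B9; B9 ⊕ A2 = 1B.
P[4]: D(K, 12) = AE; AE ⊕ 1D = B3.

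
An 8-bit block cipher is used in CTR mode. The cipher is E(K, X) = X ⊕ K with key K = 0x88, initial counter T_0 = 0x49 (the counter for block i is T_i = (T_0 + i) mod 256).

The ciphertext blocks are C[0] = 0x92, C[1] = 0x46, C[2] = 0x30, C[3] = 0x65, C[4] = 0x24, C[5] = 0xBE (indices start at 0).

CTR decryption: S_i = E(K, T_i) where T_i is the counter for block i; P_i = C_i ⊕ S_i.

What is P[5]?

P[5] = 0x78

P[5]: T = 0x4E, S = E(K, T) = 0xC6; 0xBE ⊕ 0xC6 = 0x78.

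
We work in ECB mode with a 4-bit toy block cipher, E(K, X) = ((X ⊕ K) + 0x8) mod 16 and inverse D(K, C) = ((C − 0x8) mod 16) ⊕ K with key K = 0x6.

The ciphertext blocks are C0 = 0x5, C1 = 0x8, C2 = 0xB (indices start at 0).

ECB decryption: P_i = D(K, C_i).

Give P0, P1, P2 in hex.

P0: D(K, 0x5) = 0xB.
P1: D(K, 0x8) = 0x6.
P2: D(K, 0xB) = 0x5.

P0 = 0xB, P1 = 0x6, P2 = 0x5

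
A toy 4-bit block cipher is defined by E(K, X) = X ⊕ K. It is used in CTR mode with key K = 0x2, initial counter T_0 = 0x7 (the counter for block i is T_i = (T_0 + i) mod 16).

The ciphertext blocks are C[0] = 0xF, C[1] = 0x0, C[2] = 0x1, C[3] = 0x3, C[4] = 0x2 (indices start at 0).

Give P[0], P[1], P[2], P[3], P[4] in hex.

P[0] = 0xA, P[1] = 0xA, P[2] = 0xA, P[3] = 0xB, P[4] = 0xB

CTR decryption: S_i = E(K, T_i) where T_i is the counter for block i; P_i = C_i ⊕ S_i.
P[0]: T = 0x7, S = E(K, T) = 0x5; 0xF ⊕ 0x5 = 0xA.
P[1]: T = 0x8, S = E(K, T) = 0xA; 0x0 ⊕ 0xA = 0xA.
P[2]: T = 0x9, S = E(K, T) = 0xB; 0x1 ⊕ 0xB = 0xA.
P[3]: T = 0xA, S = E(K, T) = 0x8; 0x3 ⊕ 0x8 = 0xB.
P[4]: T = 0xB, S = E(K, T) = 0x9; 0x2 ⊕ 0x9 = 0xB.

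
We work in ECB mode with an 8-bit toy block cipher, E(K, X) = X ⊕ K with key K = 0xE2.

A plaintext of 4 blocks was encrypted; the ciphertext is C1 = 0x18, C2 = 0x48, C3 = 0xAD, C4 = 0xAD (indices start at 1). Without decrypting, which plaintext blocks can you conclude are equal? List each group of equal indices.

ECB encrypts each block independently with the same key, so equal ciphertext blocks imply equal plaintext blocks.
C3 = C4 = 0xAD, so P3 = P4.

P3 = P4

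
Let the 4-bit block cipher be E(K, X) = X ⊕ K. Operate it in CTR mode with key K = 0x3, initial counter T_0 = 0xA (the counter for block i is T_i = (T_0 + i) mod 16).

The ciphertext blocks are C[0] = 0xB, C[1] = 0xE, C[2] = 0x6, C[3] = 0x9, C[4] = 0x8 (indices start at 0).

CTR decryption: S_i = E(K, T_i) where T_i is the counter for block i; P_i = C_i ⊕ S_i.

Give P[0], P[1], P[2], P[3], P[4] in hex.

P[0] = 0x2, P[1] = 0x6, P[2] = 0x9, P[3] = 0x7, P[4] = 0x5

P[0]: T = 0xA, S = E(K, T) = 0x9; 0xB ⊕ 0x9 = 0x2.
P[1]: T = 0xB, S = E(K, T) = 0x8; 0xE ⊕ 0x8 = 0x6.
P[2]: T = 0xC, S = E(K, T) = 0xF; 0x6 ⊕ 0xF = 0x9.
P[3]: T = 0xD, S = E(K, T) = 0xE; 0x9 ⊕ 0xE = 0x7.
P[4]: T = 0xE, S = E(K, T) = 0xD; 0x8 ⊕ 0xD = 0x5.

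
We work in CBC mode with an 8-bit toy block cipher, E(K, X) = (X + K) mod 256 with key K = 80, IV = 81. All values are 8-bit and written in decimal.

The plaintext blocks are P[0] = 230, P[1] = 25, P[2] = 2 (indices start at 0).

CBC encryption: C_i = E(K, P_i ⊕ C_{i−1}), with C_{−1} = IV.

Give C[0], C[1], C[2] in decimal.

C[0] = 7, C[1] = 110, C[2] = 188

C[0]: P[0] ⊕ 81 = 183; E(K, 183) = 7.
C[1]: P[1] ⊕ 7 = 30; E(K, 30) = 110.
C[2]: P[2] ⊕ 110 = 108; E(K, 108) = 188.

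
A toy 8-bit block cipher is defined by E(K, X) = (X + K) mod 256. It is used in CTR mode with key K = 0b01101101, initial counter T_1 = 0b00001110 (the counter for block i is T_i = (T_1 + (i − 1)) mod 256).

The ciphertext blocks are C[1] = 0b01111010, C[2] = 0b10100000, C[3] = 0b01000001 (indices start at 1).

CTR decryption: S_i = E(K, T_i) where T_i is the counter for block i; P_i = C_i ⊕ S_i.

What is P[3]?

P[3]: T = 0b00010000, S = E(K, T) = 0b01111101; 0b01000001 ⊕ 0b01111101 = 0b00111100.

P[3] = 0b00111100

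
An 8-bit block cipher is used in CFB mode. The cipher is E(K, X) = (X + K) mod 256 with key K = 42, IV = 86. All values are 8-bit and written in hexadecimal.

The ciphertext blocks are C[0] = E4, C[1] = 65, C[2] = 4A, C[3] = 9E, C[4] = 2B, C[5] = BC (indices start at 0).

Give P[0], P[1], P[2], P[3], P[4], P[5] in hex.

P[0] = 2C, P[1] = 43, P[2] = ED, P[3] = 12, P[4] = CB, P[5] = D1

CFB decryption: P_i = C_i ⊕ E(K, C_{i−1}), with C_{−1} = IV.
P[0]: E(K, 86) = C8; E4 ⊕ C8 = 2C.
P[1]: E(K, E4) = 26; 65 ⊕ 26 = 43.
P[2]: E(K, 65) = A7; 4A ⊕ A7 = ED.
P[3]: E(K, 4A) = 8C; 9E ⊕ 8C = 12.
P[4]: E(K, 9E) = E0; 2B ⊕ E0 = CB.
P[5]: E(K, 2B) = 6D; BC ⊕ 6D = D1.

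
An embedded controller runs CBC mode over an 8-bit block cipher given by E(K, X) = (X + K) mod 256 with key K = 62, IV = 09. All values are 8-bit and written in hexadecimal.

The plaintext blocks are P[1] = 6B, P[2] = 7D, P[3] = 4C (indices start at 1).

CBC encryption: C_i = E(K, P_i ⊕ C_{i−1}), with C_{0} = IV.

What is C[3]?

C[3] = B9

C[1]: P[1] ⊕ 09 = 62; E(K, 62) = C4.
C[2]: P[2] ⊕ C4 = B9; E(K, B9) = 1B.
C[3]: P[3] ⊕ 1B = 57; E(K, 57) = B9.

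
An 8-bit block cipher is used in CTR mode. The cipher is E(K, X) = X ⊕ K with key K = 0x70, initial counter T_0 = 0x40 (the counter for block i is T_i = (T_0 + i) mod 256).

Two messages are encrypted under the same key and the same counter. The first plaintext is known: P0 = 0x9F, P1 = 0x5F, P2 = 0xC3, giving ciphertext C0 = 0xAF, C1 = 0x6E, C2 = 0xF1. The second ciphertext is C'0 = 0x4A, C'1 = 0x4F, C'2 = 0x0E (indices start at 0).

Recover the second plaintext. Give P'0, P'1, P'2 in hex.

In CTR with a reused counter, both messages share the same keystream S_i, so C_i ⊕ C'_i = P_i ⊕ P'_i and thus P'_i = P_i ⊕ C_i ⊕ C'_i.
P'0: 0x9F ⊕ 0xAF ⊕ 0x4A = 0x7A.
P'1: 0x5F ⊕ 0x6E ⊕ 0x4F = 0x7E.
P'2: 0xC3 ⊕ 0xF1 ⊕ 0x0E = 0x3C.

P'0 = 0x7A, P'1 = 0x7E, P'2 = 0x3C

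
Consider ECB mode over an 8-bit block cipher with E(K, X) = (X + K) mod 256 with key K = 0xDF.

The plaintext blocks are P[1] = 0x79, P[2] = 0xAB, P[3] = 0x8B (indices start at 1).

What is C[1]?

C[1] = 0x58

ECB encryption: C_i = E(K, P_i).
C[1]: E(K, 0x79) = 0x58.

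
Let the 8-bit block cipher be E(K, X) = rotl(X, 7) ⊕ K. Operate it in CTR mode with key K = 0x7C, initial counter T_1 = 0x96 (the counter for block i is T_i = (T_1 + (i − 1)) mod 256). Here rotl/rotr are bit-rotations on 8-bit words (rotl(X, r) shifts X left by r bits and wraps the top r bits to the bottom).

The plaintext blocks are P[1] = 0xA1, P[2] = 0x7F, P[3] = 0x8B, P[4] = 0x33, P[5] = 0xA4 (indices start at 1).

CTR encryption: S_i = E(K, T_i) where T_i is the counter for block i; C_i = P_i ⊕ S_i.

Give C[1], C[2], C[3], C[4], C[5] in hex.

C[1]: T = 0x96, S = E(K, T) = 0x37; 0xA1 ⊕ 0x37 = 0x96.
C[2]: T = 0x97, S = E(K, T) = 0xB7; 0x7F ⊕ 0xB7 = 0xC8.
C[3]: T = 0x98, S = E(K, T) = 0x30; 0x8B ⊕ 0x30 = 0xBB.
C[4]: T = 0x99, S = E(K, T) = 0xB0; 0x33 ⊕ 0xB0 = 0x83.
C[5]: T = 0x9A, S = E(K, T) = 0x31; 0xA4 ⊕ 0x31 = 0x95.

C[1] = 0x96, C[2] = 0xC8, C[3] = 0xBB, C[4] = 0x83, C[5] = 0x95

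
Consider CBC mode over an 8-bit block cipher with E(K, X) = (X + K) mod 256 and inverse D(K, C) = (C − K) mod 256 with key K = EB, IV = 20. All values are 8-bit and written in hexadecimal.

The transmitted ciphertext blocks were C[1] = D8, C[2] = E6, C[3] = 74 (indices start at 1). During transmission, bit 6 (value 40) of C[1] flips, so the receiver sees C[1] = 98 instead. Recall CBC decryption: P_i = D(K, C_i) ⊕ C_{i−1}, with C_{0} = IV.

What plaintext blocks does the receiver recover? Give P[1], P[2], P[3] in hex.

Only C[1] changed, to 98. In CBC, a change in C_i garbles P_i and flips the same bit in P_{i+1}. Decrypting the received ciphertext:
P[1]: D(K, 98) = AD; AD ⊕ 20 = 8D.
P[2]: D(K, E6) = FB; FB ⊕ 98 = 63.
P[3]: D(K, 74) = 89; 89 ⊕ E6 = 6F.
Blocks that differ from the original plaintext: P[1], P[2].

P[1] = 8D, P[2] = 63, P[3] = 6F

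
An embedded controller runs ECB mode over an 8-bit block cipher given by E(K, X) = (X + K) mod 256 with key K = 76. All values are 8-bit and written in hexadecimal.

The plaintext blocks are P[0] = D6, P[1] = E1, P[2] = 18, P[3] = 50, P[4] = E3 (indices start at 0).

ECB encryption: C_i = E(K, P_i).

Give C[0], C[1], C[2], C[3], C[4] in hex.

C[0] = 4C, C[1] = 57, C[2] = 8E, C[3] = C6, C[4] = 59

C[0]: E(K, D6) = 4C.
C[1]: E(K, E1) = 57.
C[2]: E(K, 18) = 8E.
C[3]: E(K, 50) = C6.
C[4]: E(K, E3) = 59.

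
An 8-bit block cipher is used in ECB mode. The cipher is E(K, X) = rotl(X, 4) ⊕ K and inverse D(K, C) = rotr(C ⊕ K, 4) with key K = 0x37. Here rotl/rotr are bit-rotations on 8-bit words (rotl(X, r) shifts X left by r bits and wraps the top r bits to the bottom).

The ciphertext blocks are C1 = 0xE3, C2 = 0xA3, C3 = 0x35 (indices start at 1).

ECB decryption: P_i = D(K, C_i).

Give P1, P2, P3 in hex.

P1: D(K, 0xE3) = 0x4D.
P2: D(K, 0xA3) = 0x49.
P3: D(K, 0x35) = 0x20.

P1 = 0x4D, P2 = 0x49, P3 = 0x20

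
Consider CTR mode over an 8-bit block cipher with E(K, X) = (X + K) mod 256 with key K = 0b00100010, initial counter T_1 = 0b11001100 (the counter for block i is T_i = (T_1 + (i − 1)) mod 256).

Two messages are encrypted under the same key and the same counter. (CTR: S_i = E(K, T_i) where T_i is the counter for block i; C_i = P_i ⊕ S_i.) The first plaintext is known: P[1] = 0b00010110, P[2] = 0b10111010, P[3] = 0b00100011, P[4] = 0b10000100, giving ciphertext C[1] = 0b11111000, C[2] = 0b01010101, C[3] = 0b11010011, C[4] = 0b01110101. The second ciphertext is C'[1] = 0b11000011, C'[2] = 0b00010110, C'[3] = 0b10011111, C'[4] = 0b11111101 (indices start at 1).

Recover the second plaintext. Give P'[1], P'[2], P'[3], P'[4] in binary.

P'[1] = 0b00101101, P'[2] = 0b11111001, P'[3] = 0b01101111, P'[4] = 0b00001100

In CTR with a reused counter, both messages share the same keystream S_i, so C_i ⊕ C'_i = P_i ⊕ P'_i and thus P'_i = P_i ⊕ C_i ⊕ C'_i.
P'[1]: 0b00010110 ⊕ 0b11111000 ⊕ 0b11000011 = 0b00101101.
P'[2]: 0b10111010 ⊕ 0b01010101 ⊕ 0b00010110 = 0b11111001.
P'[3]: 0b00100011 ⊕ 0b11010011 ⊕ 0b10011111 = 0b01101111.
P'[4]: 0b10000100 ⊕ 0b01110101 ⊕ 0b11111101 = 0b00001100.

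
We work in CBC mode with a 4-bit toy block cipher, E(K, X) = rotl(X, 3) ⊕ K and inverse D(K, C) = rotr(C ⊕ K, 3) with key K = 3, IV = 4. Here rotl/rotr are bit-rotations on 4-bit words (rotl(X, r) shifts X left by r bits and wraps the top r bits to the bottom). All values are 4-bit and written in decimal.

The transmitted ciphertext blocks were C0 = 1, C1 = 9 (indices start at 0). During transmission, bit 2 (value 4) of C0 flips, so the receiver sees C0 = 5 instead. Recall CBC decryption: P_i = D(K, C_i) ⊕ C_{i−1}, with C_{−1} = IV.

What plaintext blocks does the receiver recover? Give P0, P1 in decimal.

P0 = 8, P1 = 0

Only C0 changed, to 5. In CBC, a change in C_i garbles P_i and flips the same bit in P_{i+1}. Decrypting the received ciphertext:
P0: D(K, 5) = 12; 12 ⊕ 4 = 8.
P1: D(K, 9) = 5; 5 ⊕ 5 = 0.
Blocks that differ from the original plaintext: P0, P1.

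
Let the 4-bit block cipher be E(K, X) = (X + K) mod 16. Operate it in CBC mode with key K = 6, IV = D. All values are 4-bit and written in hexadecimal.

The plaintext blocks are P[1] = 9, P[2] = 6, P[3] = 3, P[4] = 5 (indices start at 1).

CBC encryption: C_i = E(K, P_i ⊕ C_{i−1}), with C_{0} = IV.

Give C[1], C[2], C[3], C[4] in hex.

C[1] = A, C[2] = 2, C[3] = 7, C[4] = 8

C[1]: P[1] ⊕ D = 4; E(K, 4) = A.
C[2]: P[2] ⊕ A = C; E(K, C) = 2.
C[3]: P[3] ⊕ 2 = 1; E(K, 1) = 7.
C[4]: P[4] ⊕ 7 = 2; E(K, 2) = 8.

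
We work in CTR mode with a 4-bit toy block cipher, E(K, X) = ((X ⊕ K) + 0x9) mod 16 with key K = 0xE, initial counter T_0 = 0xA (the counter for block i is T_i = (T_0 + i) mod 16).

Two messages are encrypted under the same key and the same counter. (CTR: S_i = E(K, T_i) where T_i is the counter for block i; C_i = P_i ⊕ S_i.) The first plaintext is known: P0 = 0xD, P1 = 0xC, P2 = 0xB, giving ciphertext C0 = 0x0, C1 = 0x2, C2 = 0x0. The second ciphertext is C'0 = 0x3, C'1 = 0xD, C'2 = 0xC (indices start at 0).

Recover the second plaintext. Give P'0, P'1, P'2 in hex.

In CTR with a reused counter, both messages share the same keystream S_i, so C_i ⊕ C'_i = P_i ⊕ P'_i and thus P'_i = P_i ⊕ C_i ⊕ C'_i.
P'0: 0xD ⊕ 0x0 ⊕ 0x3 = 0xE.
P'1: 0xC ⊕ 0x2 ⊕ 0xD = 0x3.
P'2: 0xB ⊕ 0x0 ⊕ 0xC = 0x7.

P'0 = 0xE, P'1 = 0x3, P'2 = 0x7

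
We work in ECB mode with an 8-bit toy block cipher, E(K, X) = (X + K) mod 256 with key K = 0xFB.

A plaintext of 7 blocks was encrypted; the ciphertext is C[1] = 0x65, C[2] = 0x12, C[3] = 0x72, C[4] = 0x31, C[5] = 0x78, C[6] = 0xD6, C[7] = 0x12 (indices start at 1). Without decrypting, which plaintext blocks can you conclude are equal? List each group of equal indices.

P[2] = P[7]

ECB encrypts each block independently with the same key, so equal ciphertext blocks imply equal plaintext blocks.
C[2] = C[7] = 0x12, so P[2] = P[7].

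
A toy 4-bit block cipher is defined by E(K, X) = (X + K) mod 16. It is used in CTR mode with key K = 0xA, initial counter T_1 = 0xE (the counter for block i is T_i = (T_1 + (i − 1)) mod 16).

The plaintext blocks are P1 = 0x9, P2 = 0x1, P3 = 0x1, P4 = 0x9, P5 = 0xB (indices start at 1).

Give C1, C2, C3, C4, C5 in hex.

C1 = 0x1, C2 = 0x8, C3 = 0xB, C4 = 0x2, C5 = 0x7

CTR encryption: S_i = E(K, T_i) where T_i is the counter for block i; C_i = P_i ⊕ S_i.
C1: T = 0xE, S = E(K, T) = 0x8; 0x9 ⊕ 0x8 = 0x1.
C2: T = 0xF, S = E(K, T) = 0x9; 0x1 ⊕ 0x9 = 0x8.
C3: T = 0x0, S = E(K, T) = 0xA; 0x1 ⊕ 0xA = 0xB.
C4: T = 0x1, S = E(K, T) = 0xB; 0x9 ⊕ 0xB = 0x2.
C5: T = 0x2, S = E(K, T) = 0xC; 0xB ⊕ 0xC = 0x7.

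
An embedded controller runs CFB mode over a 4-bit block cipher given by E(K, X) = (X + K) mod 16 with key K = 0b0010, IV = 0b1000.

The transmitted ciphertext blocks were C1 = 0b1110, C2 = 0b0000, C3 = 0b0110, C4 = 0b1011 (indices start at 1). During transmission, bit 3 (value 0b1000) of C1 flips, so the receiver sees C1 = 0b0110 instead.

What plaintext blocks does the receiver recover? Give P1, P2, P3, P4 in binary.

P1 = 0b1100, P2 = 0b1000, P3 = 0b0100, P4 = 0b0011

CFB decryption: P_i = C_i ⊕ E(K, C_{i−1}), with C_{0} = IV.
Only C1 changed, to 0b0110. In CFB, a change in C_i flips the same bit in P_i and garbles P_{i+1}. Decrypting the received ciphertext:
P1: E(K, 0b1000) = 0b1010; 0b0110 ⊕ 0b1010 = 0b1100.
P2: E(K, 0b0110) = 0b1000; 0b0000 ⊕ 0b1000 = 0b1000.
P3: E(K, 0b0000) = 0b0010; 0b0110 ⊕ 0b0010 = 0b0100.
P4: E(K, 0b0110) = 0b1000; 0b1011 ⊕ 0b1000 = 0b0011.
Blocks that differ from the original plaintext: P1, P2.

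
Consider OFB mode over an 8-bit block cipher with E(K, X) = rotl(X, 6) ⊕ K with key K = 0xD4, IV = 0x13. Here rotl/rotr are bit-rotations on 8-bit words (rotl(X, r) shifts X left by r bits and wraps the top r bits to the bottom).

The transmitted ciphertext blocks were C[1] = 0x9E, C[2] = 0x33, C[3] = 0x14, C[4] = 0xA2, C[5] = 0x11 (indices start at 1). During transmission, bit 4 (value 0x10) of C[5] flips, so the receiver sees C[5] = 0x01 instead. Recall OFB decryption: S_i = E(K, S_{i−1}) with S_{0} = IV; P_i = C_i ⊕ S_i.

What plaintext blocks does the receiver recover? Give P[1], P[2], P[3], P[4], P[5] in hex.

Only C[5] changed, to 0x01. In OFB, a change in C_i flips the same bit in P_i only; the keystream is unaffected. Decrypting the received ciphertext:
P[1]: S = E(K, 0x13) = 0x10; 0x9E ⊕ 0x10 = 0x8E.
P[2]: S = E(K, 0x10) = 0xD0; 0x33 ⊕ 0xD0 = 0xE3.
P[3]: S = E(K, 0xD0) = 0xE0; 0x14 ⊕ 0xE0 = 0xF4.
P[4]: S = E(K, 0xE0) = 0xEC; 0xA2 ⊕ 0xEC = 0x4E.
P[5]: S = E(K, 0xEC) = 0xEF; 0x01 ⊕ 0xEF = 0xEE.
Blocks that differ from the original plaintext: P[5].

P[1] = 0x8E, P[2] = 0xE3, P[3] = 0xF4, P[4] = 0x4E, P[5] = 0xEE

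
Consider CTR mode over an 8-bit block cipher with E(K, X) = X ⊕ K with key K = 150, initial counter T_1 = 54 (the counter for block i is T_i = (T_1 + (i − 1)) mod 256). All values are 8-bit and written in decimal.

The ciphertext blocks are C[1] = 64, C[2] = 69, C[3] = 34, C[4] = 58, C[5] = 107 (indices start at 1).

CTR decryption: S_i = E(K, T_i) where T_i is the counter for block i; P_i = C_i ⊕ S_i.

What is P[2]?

P[2]: T = 55, S = E(K, T) = 161; 69 ⊕ 161 = 228.

P[2] = 228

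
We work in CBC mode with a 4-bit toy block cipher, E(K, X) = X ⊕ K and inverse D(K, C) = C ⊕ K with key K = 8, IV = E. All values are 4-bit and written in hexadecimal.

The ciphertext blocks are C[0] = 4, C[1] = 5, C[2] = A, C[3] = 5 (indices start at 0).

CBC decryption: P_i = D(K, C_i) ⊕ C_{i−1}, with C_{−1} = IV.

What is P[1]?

P[1] = 9

P[1]: D(K, 5) = D; D ⊕ 4 = 9.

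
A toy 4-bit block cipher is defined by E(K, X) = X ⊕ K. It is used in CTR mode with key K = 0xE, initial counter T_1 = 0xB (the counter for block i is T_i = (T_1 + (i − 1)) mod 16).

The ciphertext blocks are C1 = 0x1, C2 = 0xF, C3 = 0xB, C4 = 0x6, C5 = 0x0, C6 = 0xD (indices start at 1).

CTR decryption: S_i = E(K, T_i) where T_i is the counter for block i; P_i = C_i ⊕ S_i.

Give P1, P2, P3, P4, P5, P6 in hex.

P1 = 0x4, P2 = 0xD, P3 = 0x8, P4 = 0x6, P5 = 0x1, P6 = 0x3

P1: T = 0xB, S = E(K, T) = 0x5; 0x1 ⊕ 0x5 = 0x4.
P2: T = 0xC, S = E(K, T) = 0x2; 0xF ⊕ 0x2 = 0xD.
P3: T = 0xD, S = E(K, T) = 0x3; 0xB ⊕ 0x3 = 0x8.
P4: T = 0xE, S = E(K, T) = 0x0; 0x6 ⊕ 0x0 = 0x6.
P5: T = 0xF, S = E(K, T) = 0x1; 0x0 ⊕ 0x1 = 0x1.
P6: T = 0x0, S = E(K, T) = 0xE; 0xD ⊕ 0xE = 0x3.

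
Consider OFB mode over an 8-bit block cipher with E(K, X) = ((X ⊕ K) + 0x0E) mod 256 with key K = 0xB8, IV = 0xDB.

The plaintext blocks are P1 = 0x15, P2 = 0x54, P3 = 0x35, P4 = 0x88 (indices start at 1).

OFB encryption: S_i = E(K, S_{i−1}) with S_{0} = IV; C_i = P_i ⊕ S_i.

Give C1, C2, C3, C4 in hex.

C1 = 0x64, C2 = 0x83, C3 = 0x48, C4 = 0x5B

C1: S = E(K, 0xDB) = 0x71; 0x15 ⊕ 0x71 = 0x64.
C2: S = E(K, 0x71) = 0xD7; 0x54 ⊕ 0xD7 = 0x83.
C3: S = E(K, 0xD7) = 0x7D; 0x35 ⊕ 0x7D = 0x48.
C4: S = E(K, 0x7D) = 0xD3; 0x88 ⊕ 0xD3 = 0x5B.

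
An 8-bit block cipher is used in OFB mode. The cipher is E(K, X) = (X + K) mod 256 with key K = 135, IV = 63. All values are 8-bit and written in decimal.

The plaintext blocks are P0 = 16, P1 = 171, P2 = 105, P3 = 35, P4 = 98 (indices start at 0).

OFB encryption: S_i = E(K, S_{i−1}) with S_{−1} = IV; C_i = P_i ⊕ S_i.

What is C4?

C4 = 128

C0: S = E(K, 63) = 198; 16 ⊕ 198 = 214.
C1: S = E(K, 198) = 77; 171 ⊕ 77 = 230.
C2: S = E(K, 77) = 212; 105 ⊕ 212 = 189.
C3: S = E(K, 212) = 91; 35 ⊕ 91 = 120.
C4: S = E(K, 91) = 226; 98 ⊕ 226 = 128.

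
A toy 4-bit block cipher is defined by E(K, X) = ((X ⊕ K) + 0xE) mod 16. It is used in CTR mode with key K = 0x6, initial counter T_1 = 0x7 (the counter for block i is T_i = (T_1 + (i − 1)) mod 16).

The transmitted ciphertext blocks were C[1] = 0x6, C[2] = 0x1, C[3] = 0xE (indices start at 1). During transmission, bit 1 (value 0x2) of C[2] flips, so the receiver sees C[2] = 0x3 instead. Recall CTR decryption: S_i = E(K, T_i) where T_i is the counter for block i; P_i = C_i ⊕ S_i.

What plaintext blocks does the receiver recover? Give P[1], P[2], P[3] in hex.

P[1] = 0x9, P[2] = 0xF, P[3] = 0x3

Only C[2] changed, to 0x3. In CTR, a change in C_i flips the same bit in P_i only; the keystream is unaffected. Decrypting the received ciphertext:
P[1]: T = 0x7, S = E(K, T) = 0xF; 0x6 ⊕ 0xF = 0x9.
P[2]: T = 0x8, S = E(K, T) = 0xC; 0x3 ⊕ 0xC = 0xF.
P[3]: T = 0x9, S = E(K, T) = 0xD; 0xE ⊕ 0xD = 0x3.
Blocks that differ from the original plaintext: P[2].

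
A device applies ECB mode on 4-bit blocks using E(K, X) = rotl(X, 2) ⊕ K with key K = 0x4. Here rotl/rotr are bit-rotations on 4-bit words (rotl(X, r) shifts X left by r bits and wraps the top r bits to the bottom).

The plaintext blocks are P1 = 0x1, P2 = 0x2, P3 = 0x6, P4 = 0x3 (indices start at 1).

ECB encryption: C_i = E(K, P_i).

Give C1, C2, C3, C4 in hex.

C1 = 0x0, C2 = 0xC, C3 = 0xD, C4 = 0x8

C1: E(K, 0x1) = 0x0.
C2: E(K, 0x2) = 0xC.
C3: E(K, 0x6) = 0xD.
C4: E(K, 0x3) = 0x8.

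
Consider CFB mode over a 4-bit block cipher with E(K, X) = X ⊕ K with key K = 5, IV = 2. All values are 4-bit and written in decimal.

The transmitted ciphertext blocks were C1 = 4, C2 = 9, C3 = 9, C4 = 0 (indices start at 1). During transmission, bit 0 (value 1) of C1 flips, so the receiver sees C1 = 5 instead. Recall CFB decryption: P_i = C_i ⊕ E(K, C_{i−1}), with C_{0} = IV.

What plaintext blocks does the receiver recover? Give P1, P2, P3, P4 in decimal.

P1 = 2, P2 = 9, P3 = 5, P4 = 12

Only C1 changed, to 5. In CFB, a change in C_i flips the same bit in P_i and garbles P_{i+1}. Decrypting the received ciphertext:
P1: E(K, 2) = 7; 5 ⊕ 7 = 2.
P2: E(K, 5) = 0; 9 ⊕ 0 = 9.
P3: E(K, 9) = 12; 9 ⊕ 12 = 5.
P4: E(K, 9) = 12; 0 ⊕ 12 = 12.
Blocks that differ from the original plaintext: P1, P2.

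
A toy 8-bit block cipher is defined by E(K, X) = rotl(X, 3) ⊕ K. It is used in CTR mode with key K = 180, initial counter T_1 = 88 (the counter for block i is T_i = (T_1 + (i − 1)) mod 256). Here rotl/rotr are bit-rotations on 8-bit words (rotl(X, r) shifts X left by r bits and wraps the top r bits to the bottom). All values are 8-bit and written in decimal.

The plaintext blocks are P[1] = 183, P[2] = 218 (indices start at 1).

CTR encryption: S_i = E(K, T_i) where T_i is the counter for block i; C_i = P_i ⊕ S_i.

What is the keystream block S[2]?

C[1]: T = 88, S = E(K, T) = 118; 183 ⊕ 118 = 193.
C[2]: T = 89, S = E(K, T) = 126; 218 ⊕ 126 = 164.
So S[2] = 126.

126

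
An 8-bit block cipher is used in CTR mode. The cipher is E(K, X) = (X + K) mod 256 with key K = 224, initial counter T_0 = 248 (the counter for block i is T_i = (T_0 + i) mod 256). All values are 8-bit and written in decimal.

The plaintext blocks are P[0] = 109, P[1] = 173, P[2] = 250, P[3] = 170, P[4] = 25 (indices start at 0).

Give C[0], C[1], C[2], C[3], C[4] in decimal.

CTR encryption: S_i = E(K, T_i) where T_i is the counter for block i; C_i = P_i ⊕ S_i.
C[0]: T = 248, S = E(K, T) = 216; 109 ⊕ 216 = 181.
C[1]: T = 249, S = E(K, T) = 217; 173 ⊕ 217 = 116.
C[2]: T = 250, S = E(K, T) = 218; 250 ⊕ 218 = 32.
C[3]: T = 251, S = E(K, T) = 219; 170 ⊕ 219 = 113.
C[4]: T = 252, S = E(K, T) = 220; 25 ⊕ 220 = 197.

C[0] = 181, C[1] = 116, C[2] = 32, C[3] = 113, C[4] = 197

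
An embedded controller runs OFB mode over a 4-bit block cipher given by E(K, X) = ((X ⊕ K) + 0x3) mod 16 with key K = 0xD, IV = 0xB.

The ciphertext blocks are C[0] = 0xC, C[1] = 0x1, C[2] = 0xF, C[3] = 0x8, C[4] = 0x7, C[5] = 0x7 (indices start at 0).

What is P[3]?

P[3] = 0xB

OFB decryption: S_i = E(K, S_{i−1}) with S_{−1} = IV; P_i = C_i ⊕ S_i.
P[0]: S = E(K, 0xB) = 0x9; 0xC ⊕ 0x9 = 0x5.
P[1]: S = E(K, 0x9) = 0x7; 0x1 ⊕ 0x7 = 0x6.
P[2]: S = E(K, 0x7) = 0xD; 0xF ⊕ 0xD = 0x2.
P[3]: S = E(K, 0xD) = 0x3; 0x8 ⊕ 0x3 = 0xB.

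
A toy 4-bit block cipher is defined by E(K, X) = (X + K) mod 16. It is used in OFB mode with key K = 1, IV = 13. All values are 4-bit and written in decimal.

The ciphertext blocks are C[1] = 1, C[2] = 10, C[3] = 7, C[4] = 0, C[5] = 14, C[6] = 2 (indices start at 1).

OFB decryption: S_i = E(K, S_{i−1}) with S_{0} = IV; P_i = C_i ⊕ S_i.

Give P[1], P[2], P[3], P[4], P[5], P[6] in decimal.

P[1] = 15, P[2] = 5, P[3] = 7, P[4] = 1, P[5] = 12, P[6] = 1

P[1]: S = E(K, 13) = 14; 1 ⊕ 14 = 15.
P[2]: S = E(K, 14) = 15; 10 ⊕ 15 = 5.
P[3]: S = E(K, 15) = 0; 7 ⊕ 0 = 7.
P[4]: S = E(K, 0) = 1; 0 ⊕ 1 = 1.
P[5]: S = E(K, 1) = 2; 14 ⊕ 2 = 12.
P[6]: S = E(K, 2) = 3; 2 ⊕ 3 = 1.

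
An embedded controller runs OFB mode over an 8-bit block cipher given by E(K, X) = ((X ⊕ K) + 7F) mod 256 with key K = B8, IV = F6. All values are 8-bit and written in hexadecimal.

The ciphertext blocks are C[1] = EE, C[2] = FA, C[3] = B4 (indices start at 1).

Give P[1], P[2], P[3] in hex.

OFB decryption: S_i = E(K, S_{i−1}) with S_{0} = IV; P_i = C_i ⊕ S_i.
P[1]: S = E(K, F6) = CD; EE ⊕ CD = 23.
P[2]: S = E(K, CD) = F4; FA ⊕ F4 = 0E.
P[3]: S = E(K, F4) = CB; B4 ⊕ CB = 7F.

P[1] = 23, P[2] = 0E, P[3] = 7F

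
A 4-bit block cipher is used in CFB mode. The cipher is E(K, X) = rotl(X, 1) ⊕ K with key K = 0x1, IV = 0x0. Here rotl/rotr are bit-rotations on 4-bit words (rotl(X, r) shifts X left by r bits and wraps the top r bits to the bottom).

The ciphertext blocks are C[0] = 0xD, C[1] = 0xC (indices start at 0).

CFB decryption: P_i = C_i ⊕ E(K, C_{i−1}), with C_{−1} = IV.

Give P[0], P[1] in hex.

P[0]: E(K, 0x0) = 0x1; 0xD ⊕ 0x1 = 0xC.
P[1]: E(K, 0xD) = 0xA; 0xC ⊕ 0xA = 0x6.

P[0] = 0xC, P[1] = 0x6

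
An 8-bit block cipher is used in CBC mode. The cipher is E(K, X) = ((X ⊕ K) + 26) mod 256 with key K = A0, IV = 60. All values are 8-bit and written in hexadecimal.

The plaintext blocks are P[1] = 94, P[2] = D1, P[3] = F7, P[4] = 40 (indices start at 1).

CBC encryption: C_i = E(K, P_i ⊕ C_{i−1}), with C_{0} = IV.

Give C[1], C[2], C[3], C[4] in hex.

C[1] = 7A, C[2] = 31, C[3] = 8C, C[4] = 92

C[1]: P[1] ⊕ 60 = F4; E(K, F4) = 7A.
C[2]: P[2] ⊕ 7A = AB; E(K, AB) = 31.
C[3]: P[3] ⊕ 31 = C6; E(K, C6) = 8C.
C[4]: P[4] ⊕ 8C = CC; E(K, CC) = 92.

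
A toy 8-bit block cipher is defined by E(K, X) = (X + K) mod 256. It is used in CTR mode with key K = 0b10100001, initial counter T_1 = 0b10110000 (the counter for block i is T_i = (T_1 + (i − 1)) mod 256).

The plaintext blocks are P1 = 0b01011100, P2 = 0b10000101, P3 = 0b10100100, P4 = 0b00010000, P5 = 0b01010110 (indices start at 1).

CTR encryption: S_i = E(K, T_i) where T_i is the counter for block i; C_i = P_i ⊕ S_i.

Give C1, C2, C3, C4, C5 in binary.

C1 = 0b00001101, C2 = 0b11010111, C3 = 0b11110111, C4 = 0b01000100, C5 = 0b00000011

C1: T = 0b10110000, S = E(K, T) = 0b01010001; 0b01011100 ⊕ 0b01010001 = 0b00001101.
C2: T = 0b10110001, S = E(K, T) = 0b01010010; 0b10000101 ⊕ 0b01010010 = 0b11010111.
C3: T = 0b10110010, S = E(K, T) = 0b01010011; 0b10100100 ⊕ 0b01010011 = 0b11110111.
C4: T = 0b10110011, S = E(K, T) = 0b01010100; 0b00010000 ⊕ 0b01010100 = 0b01000100.
C5: T = 0b10110100, S = E(K, T) = 0b01010101; 0b01010110 ⊕ 0b01010101 = 0b00000011.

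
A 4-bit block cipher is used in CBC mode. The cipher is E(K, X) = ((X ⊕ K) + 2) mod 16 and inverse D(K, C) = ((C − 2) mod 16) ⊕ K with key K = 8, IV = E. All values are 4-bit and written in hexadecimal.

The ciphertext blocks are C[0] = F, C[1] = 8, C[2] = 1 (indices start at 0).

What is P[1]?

P[1] = 1

CBC decryption: P_i = D(K, C_i) ⊕ C_{i−1}, with C_{−1} = IV.
P[1]: D(K, 8) = E; E ⊕ F = 1.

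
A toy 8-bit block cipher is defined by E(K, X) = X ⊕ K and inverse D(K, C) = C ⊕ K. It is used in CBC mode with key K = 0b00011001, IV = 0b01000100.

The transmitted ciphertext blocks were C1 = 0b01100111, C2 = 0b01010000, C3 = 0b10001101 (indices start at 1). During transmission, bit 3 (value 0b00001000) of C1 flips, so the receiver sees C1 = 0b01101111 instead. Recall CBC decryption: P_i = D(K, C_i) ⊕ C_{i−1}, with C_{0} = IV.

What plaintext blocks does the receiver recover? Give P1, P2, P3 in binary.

Only C1 changed, to 0b01101111. In CBC, a change in C_i garbles P_i and flips the same bit in P_{i+1}. Decrypting the received ciphertext:
P1: D(K, 0b01101111) = 0b01110110; 0b01110110 ⊕ 0b01000100 = 0b00110010.
P2: D(K, 0b01010000) = 0b01001001; 0b01001001 ⊕ 0b01101111 = 0b00100110.
P3: D(K, 0b10001101) = 0b10010100; 0b10010100 ⊕ 0b01010000 = 0b11000100.
Blocks that differ from the original plaintext: P1, P2.

P1 = 0b00110010, P2 = 0b00100110, P3 = 0b11000100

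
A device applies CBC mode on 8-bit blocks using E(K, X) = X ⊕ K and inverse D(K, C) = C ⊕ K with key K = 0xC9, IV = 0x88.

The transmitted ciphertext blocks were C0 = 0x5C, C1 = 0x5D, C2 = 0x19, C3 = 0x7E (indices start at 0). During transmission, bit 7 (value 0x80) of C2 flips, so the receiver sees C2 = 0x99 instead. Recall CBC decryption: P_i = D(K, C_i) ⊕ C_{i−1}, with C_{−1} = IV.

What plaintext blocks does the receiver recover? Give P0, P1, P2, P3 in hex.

Only C2 changed, to 0x99. In CBC, a change in C_i garbles P_i and flips the same bit in P_{i+1}. Decrypting the received ciphertext:
P0: D(K, 0x5C) = 0x95; 0x95 ⊕ 0x88 = 0x1D.
P1: D(K, 0x5D) = 0x94; 0x94 ⊕ 0x5C = 0xC8.
P2: D(K, 0x99) = 0x50; 0x50 ⊕ 0x5D = 0x0D.
P3: D(K, 0x7E) = 0xB7; 0xB7 ⊕ 0x99 = 0x2E.
Blocks that differ from the original plaintext: P2, P3.

P0 = 0x1D, P1 = 0xC8, P2 = 0x0D, P3 = 0x2E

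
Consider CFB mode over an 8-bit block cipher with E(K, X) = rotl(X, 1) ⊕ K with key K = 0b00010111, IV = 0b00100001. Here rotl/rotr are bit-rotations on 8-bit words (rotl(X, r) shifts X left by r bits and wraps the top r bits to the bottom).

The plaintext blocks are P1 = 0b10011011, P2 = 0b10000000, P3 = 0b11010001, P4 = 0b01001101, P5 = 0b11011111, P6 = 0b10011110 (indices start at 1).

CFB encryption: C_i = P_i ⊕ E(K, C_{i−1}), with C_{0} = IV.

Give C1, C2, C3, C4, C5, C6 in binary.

C1 = 0b11001110, C2 = 0b00001010, C3 = 0b11010010, C4 = 0b11111111, C5 = 0b00110111, C6 = 0b11100111

C1: E(K, 0b00100001) = 0b01010101; 0b10011011 ⊕ 0b01010101 = 0b11001110.
C2: E(K, 0b11001110) = 0b10001010; 0b10000000 ⊕ 0b10001010 = 0b00001010.
C3: E(K, 0b00001010) = 0b00000011; 0b11010001 ⊕ 0b00000011 = 0b11010010.
C4: E(K, 0b11010010) = 0b10110010; 0b01001101 ⊕ 0b10110010 = 0b11111111.
C5: E(K, 0b11111111) = 0b11101000; 0b11011111 ⊕ 0b11101000 = 0b00110111.
C6: E(K, 0b00110111) = 0b01111001; 0b10011110 ⊕ 0b01111001 = 0b11100111.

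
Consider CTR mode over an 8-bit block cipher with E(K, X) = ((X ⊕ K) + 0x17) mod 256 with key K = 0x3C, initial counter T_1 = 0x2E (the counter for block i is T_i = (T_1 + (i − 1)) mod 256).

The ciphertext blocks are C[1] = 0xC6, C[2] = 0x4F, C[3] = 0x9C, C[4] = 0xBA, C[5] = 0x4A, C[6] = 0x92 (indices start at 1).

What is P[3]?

P[3] = 0xBF

CTR decryption: S_i = E(K, T_i) where T_i is the counter for block i; P_i = C_i ⊕ S_i.
P[3]: T = 0x30, S = E(K, T) = 0x23; 0x9C ⊕ 0x23 = 0xBF.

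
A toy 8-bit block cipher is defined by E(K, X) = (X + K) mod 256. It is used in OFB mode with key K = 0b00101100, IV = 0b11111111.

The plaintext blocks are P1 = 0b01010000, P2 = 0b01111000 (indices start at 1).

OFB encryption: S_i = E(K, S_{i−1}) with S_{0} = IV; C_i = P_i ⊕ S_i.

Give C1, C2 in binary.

C1: S = E(K, 0b11111111) = 0b00101011; 0b01010000 ⊕ 0b00101011 = 0b01111011.
C2: S = E(K, 0b00101011) = 0b01010111; 0b01111000 ⊕ 0b01010111 = 0b00101111.

C1 = 0b01111011, C2 = 0b00101111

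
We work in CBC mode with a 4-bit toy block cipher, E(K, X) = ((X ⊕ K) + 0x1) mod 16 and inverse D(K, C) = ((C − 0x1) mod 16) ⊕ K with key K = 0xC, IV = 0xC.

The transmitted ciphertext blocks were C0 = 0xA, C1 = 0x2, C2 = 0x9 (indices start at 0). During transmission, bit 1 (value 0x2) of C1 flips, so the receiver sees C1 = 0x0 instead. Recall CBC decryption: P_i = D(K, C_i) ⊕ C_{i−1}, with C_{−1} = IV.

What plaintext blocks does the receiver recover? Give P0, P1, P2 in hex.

P0 = 0x9, P1 = 0x9, P2 = 0x4

Only C1 changed, to 0x0. In CBC, a change in C_i garbles P_i and flips the same bit in P_{i+1}. Decrypting the received ciphertext:
P0: D(K, 0xA) = 0x5; 0x5 ⊕ 0xC = 0x9.
P1: D(K, 0x0) = 0x3; 0x3 ⊕ 0xA = 0x9.
P2: D(K, 0x9) = 0x4; 0x4 ⊕ 0x0 = 0x4.
Blocks that differ from the original plaintext: P1, P2.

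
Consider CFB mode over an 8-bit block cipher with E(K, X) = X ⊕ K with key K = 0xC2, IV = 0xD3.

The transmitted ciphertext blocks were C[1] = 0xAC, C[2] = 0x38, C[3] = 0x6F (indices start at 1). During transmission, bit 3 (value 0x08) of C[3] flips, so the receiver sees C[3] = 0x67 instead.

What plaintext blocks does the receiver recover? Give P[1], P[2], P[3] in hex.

P[1] = 0xBD, P[2] = 0x56, P[3] = 0x9D

CFB decryption: P_i = C_i ⊕ E(K, C_{i−1}), with C_{0} = IV.
Only C[3] changed, to 0x67. In CFB, a change in C_i flips the same bit in P_i and garbles P_{i+1}. Decrypting the received ciphertext:
P[1]: E(K, 0xD3) = 0x11; 0xAC ⊕ 0x11 = 0xBD.
P[2]: E(K, 0xAC) = 0x6E; 0x38 ⊕ 0x6E = 0x56.
P[3]: E(K, 0x38) = 0xFA; 0x67 ⊕ 0xFA = 0x9D.
Blocks that differ from the original plaintext: P[3].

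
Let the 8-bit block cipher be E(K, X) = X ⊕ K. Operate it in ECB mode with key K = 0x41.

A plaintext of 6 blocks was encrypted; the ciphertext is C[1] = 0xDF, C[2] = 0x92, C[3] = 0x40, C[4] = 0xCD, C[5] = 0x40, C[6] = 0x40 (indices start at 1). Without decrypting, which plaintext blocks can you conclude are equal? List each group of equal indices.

ECB encrypts each block independently with the same key, so equal ciphertext blocks imply equal plaintext blocks.
C[3] = C[5] = C[6] = 0x40, so P[3] = P[5] = P[6].

P[3] = P[5] = P[6]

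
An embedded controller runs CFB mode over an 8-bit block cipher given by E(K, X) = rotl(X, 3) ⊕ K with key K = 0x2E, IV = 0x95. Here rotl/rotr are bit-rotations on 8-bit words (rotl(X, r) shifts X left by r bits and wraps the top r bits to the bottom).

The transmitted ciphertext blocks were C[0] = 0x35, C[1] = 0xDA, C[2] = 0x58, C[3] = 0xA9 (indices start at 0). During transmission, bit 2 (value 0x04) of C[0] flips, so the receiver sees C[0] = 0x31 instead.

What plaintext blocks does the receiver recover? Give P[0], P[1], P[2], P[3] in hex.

P[0] = 0xB3, P[1] = 0x7D, P[2] = 0xA0, P[3] = 0x45

CFB decryption: P_i = C_i ⊕ E(K, C_{i−1}), with C_{−1} = IV.
Only C[0] changed, to 0x31. In CFB, a change in C_i flips the same bit in P_i and garbles P_{i+1}. Decrypting the received ciphertext:
P[0]: E(K, 0x95) = 0x82; 0x31 ⊕ 0x82 = 0xB3.
P[1]: E(K, 0x31) = 0xA7; 0xDA ⊕ 0xA7 = 0x7D.
P[2]: E(K, 0xDA) = 0xF8; 0x58 ⊕ 0xF8 = 0xA0.
P[3]: E(K, 0x58) = 0xEC; 0xA9 ⊕ 0xEC = 0x45.
Blocks that differ from the original plaintext: P[0], P[1].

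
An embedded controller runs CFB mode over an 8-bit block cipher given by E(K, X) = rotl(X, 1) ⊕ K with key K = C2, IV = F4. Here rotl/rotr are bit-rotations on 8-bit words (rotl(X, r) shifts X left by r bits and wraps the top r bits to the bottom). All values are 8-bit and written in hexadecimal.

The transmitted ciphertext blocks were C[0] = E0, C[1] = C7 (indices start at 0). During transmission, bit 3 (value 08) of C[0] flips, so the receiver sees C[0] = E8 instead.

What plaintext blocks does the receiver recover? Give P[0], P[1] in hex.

CFB decryption: P_i = C_i ⊕ E(K, C_{i−1}), with C_{−1} = IV.
Only C[0] changed, to E8. In CFB, a change in C_i flips the same bit in P_i and garbles P_{i+1}. Decrypting the received ciphertext:
P[0]: E(K, F4) = 2B; E8 ⊕ 2B = C3.
P[1]: E(K, E8) = 13; C7 ⊕ 13 = D4.
Blocks that differ from the original plaintext: P[0], P[1].

P[0] = C3, P[1] = D4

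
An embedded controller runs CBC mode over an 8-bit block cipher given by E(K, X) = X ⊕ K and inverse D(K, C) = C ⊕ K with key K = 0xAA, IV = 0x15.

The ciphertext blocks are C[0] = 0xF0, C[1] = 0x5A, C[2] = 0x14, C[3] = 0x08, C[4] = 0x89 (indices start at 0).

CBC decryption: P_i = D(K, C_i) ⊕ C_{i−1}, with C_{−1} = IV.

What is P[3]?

P[3]: D(K, 0x08) = 0xA2; 0xA2 ⊕ 0x14 = 0xB6.

P[3] = 0xB6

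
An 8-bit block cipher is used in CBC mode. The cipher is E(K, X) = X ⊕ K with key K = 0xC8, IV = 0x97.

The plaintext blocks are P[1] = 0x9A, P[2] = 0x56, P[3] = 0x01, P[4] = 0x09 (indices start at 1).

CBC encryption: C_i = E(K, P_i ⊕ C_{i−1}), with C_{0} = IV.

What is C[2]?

C[1]: P[1] ⊕ 0x97 = 0x0D; E(K, 0x0D) = 0xC5.
C[2]: P[2] ⊕ 0xC5 = 0x93; E(K, 0x93) = 0x5B.

C[2] = 0x5B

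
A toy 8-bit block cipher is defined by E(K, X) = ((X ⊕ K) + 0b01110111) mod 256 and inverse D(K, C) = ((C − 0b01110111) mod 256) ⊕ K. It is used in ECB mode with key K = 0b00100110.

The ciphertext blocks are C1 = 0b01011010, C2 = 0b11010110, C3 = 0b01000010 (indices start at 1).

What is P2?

P2 = 0b01111001

ECB decryption: P_i = D(K, C_i).
P2: D(K, 0b11010110) = 0b01111001.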